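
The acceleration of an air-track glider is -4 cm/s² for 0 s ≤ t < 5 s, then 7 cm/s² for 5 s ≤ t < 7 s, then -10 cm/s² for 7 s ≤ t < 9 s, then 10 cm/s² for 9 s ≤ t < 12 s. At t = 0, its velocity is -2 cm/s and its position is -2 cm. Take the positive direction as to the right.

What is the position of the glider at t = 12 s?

On each constant-a segment, Δv = aΔt and Δx = v₀Δt + ½aΔt²; chain segment to segment.
0–5 s: v starts -2 cm/s; Δx = -2·5 + ½·-4·5² = -60 cm; v ends -22 cm/s.
5–7 s: v starts -22 cm/s; Δx = -22·2 + ½·7·2² = -30 cm; v ends -8 cm/s.
7–9 s: v starts -8 cm/s; Δx = -8·2 + ½·-10·2² = -36 cm; v ends -28 cm/s.
9–12 s: v starts -28 cm/s; Δx = -28·3 + ½·10·3² = -39 cm; v ends 2 cm/s.
x(12) = -2 + Σ Δx = -167 cm.

-167 cm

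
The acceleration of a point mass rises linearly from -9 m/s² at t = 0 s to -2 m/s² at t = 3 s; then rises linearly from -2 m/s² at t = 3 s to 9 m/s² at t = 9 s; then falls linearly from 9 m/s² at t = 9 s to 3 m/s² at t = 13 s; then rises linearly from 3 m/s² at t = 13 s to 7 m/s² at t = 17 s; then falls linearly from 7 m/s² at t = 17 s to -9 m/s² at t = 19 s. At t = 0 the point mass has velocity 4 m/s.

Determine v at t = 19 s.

50.5 m/s

Δv equals the area under the a-t graph; then v = v₀ + Δv.
0–3 s: ½(-9 + -2)(3) = -16.5 m/s
3–9 s: ½(-2 + 9)(6) = 21 m/s
9–13 s: ½(9 + 3)(4) = 24 m/s
13–17 s: ½(3 + 7)(4) = 20 m/s
17–19 s: ½(7 + -9)(2) = -2 m/s
Δv = 46.5 m/s, so v(19) = 4 + (46.5) = 50.5 m/s.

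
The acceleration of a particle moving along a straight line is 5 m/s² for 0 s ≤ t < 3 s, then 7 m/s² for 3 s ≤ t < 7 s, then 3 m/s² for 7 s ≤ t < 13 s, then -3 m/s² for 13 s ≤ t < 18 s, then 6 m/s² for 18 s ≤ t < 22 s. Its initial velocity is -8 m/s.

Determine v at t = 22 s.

Δv equals the area under the a-t graph; then v = v₀ + Δv.
0–3 s: 5 × 3 = 15 m/s
3–7 s: 7 × 4 = 28 m/s
7–13 s: 3 × 6 = 18 m/s
13–18 s: -3 × 5 = -15 m/s
18–22 s: 6 × 4 = 24 m/s
Δv = 70 m/s, so v(22) = -8 + (70) = 62 m/s.

62 m/s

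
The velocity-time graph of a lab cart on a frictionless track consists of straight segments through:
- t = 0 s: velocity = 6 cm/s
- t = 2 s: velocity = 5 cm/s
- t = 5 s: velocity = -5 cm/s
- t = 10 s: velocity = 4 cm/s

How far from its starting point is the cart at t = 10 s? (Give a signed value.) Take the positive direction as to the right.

8.5 cm

Net displacement equals the area under the velocity-time graph (areas below the axis count negative).
0–2 s: ½(6 + 5)(2) = 11 cm
2–5 s: ½(5 + -5)(3) = 0 cm
5–10 s: ½(-5 + 4)(5) = -2.5 cm
Net displacement = 8.5 cm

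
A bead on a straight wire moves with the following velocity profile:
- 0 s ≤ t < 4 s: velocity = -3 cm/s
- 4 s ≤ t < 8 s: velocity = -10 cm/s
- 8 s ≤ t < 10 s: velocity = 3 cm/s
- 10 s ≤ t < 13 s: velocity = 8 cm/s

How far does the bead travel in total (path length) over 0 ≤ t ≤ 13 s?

82 cm

Distance (not displacement) is the total path length: add the absolute areas under v-t.
0–4 s: |-3| × 4 = 12 cm
4–8 s: |-10| × 4 = 40 cm
8–10 s: |3| × 2 = 6 cm
10–13 s: |8| × 3 = 24 cm
Total distance = 82 cm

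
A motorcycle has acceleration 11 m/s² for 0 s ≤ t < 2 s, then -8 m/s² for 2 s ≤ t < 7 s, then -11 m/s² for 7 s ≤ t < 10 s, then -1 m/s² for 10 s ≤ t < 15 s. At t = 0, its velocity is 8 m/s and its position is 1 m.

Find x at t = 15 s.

On each constant-a segment, Δv = aΔt and Δx = v₀Δt + ½aΔt²; chain segment to segment.
0–2 s: v starts 8 m/s; Δx = 8·2 + ½·11·2² = 38 m; v ends 30 m/s.
2–7 s: v starts 30 m/s; Δx = 30·5 + ½·-8·5² = 50 m; v ends -10 m/s.
7–10 s: v starts -10 m/s; Δx = -10·3 + ½·-11·3² = -79.5 m; v ends -43 m/s.
10–15 s: v starts -43 m/s; Δx = -43·5 + ½·-1·5² = -227.5 m; v ends -48 m/s.
x(15) = 1 + Σ Δx = -218 m.

-218 m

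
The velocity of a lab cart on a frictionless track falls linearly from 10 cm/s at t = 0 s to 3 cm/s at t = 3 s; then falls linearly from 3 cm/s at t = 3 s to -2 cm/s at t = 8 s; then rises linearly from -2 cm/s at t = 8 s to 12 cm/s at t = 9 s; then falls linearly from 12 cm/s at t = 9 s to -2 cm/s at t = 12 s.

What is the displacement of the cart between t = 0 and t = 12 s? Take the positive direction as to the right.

Net displacement equals the area under the velocity-time graph (areas below the axis count negative).
0–3 s: ½(10 + 3)(3) = 19.5 cm
3–8 s: ½(3 + -2)(5) = 2.5 cm
8–9 s: ½(-2 + 12)(1) = 5 cm
9–12 s: ½(12 + -2)(3) = 15 cm
Net displacement = 42 cm

42 cm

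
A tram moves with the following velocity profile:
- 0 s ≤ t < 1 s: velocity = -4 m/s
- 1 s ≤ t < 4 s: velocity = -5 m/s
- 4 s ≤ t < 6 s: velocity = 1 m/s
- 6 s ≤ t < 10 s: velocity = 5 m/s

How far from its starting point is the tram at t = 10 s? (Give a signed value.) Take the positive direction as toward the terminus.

Net displacement equals the area under the velocity-time graph (areas below the axis count negative).
0–1 s: -4 × 1 = -4 m
1–4 s: -5 × 3 = -15 m
4–6 s: 1 × 2 = 2 m
6–10 s: 5 × 4 = 20 m
Net displacement = 3 m

3 m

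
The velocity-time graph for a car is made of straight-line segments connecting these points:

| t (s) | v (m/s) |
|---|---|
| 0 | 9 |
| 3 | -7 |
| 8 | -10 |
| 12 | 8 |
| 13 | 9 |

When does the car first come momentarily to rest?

v changes sign on 0–3 s (from 9 to -7); the graph is linear there, so v = 0 at t = 0 + (-9)·(3 − 0)/(-7 − 9) = 1.6875 s.

t = 1.6875 s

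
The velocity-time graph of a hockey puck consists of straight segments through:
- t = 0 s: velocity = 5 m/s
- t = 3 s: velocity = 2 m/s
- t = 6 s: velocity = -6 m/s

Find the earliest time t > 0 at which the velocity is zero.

v changes sign on 3–6 s (from 2 to -6); the graph is linear there, so v = 0 at t = 3 + (-2)·(6 − 3)/(-6 − 2) = 3.75 s.

t = 3.75 s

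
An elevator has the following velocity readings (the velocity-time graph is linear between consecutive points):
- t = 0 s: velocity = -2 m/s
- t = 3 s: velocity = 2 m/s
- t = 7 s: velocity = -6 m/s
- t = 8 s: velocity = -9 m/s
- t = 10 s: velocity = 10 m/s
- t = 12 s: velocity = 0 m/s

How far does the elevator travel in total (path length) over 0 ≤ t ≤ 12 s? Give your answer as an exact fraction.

1521/38 m

Distance (not displacement) is the total path length: add the absolute areas under v-t.
0–3 s: v = 0 at t = 1.5 s; triangle areas 1.5 + 1.5 = 3 m
3–7 s: v = 0 at t = 4 s; triangle areas 1 + 9 = 10 m
7–8 s: |½(-6 + -9)(1)| = 7.5 m
8–10 s: v = 0 at t = 170/19 s; triangle areas 81/19 + 100/19 = 181/19 m
10–12 s: |½(10 + 0)(2)| = 10 m
Total distance = 1521/38 m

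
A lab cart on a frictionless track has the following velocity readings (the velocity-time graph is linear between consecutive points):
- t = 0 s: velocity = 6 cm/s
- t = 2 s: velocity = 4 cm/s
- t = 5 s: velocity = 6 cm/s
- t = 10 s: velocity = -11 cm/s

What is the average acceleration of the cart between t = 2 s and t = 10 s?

Average acceleration = Δv/Δt = (-11 − 4)/(10 − 2) = -1.875 cm/s².

-1.875 cm/s²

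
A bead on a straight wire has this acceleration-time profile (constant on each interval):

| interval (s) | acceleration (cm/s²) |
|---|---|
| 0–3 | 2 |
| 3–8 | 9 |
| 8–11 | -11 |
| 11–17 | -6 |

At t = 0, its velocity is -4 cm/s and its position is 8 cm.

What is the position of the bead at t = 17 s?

On each constant-a segment, Δv = aΔt and Δx = v₀Δt + ½aΔt²; chain segment to segment.
0–3 s: v starts -4 cm/s; Δx = -4·3 + ½·2·3² = -3 cm; v ends 2 cm/s.
3–8 s: v starts 2 cm/s; Δx = 2·5 + ½·9·5² = 122.5 cm; v ends 47 cm/s.
8–11 s: v starts 47 cm/s; Δx = 47·3 + ½·-11·3² = 91.5 cm; v ends 14 cm/s.
11–17 s: v starts 14 cm/s; Δx = 14·6 + ½·-6·6² = -24 cm; v ends -22 cm/s.
x(17) = 8 + Σ Δx = 195 cm.

195 cm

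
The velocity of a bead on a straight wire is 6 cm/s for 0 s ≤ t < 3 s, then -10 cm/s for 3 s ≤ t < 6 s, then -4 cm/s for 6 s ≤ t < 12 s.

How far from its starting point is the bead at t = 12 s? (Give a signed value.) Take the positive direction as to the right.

Displacement is the signed area under the v-t curve.
0–3 s: 6 × 3 = 18 cm
3–6 s: -10 × 3 = -30 cm
6–12 s: -4 × 6 = -24 cm
Net displacement = -36 cm

-36 cm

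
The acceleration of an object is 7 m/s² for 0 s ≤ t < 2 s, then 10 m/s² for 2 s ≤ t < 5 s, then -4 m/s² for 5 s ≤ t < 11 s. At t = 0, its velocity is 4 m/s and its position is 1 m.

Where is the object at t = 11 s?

338 m

On each constant-a segment, Δv = aΔt and Δx = v₀Δt + ½aΔt²; chain segment to segment.
0–2 s: v starts 4 m/s; Δx = 4·2 + ½·7·2² = 22 m; v ends 18 m/s.
2–5 s: v starts 18 m/s; Δx = 18·3 + ½·10·3² = 99 m; v ends 48 m/s.
5–11 s: v starts 48 m/s; Δx = 48·6 + ½·-4·6² = 216 m; v ends 24 m/s.
x(11) = 1 + Σ Δx = 338 m.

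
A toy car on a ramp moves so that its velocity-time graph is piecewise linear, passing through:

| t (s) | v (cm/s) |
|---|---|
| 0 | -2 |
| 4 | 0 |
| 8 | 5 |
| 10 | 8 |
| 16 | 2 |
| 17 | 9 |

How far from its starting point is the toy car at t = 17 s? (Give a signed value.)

Displacement is the signed area under the v-t curve.
0–4 s: ½(-2 + 0)(4) = -4 cm
4–8 s: ½(0 + 5)(4) = 10 cm
8–10 s: ½(5 + 8)(2) = 13 cm
10–16 s: ½(8 + 2)(6) = 30 cm
16–17 s: ½(2 + 9)(1) = 5.5 cm
Net displacement = 54.5 cm

54.5 cm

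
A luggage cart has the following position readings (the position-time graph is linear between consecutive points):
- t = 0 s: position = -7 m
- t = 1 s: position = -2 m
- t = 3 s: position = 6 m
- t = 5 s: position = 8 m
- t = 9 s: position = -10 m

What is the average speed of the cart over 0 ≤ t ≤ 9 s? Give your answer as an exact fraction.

Average speed = (total path length)/(elapsed time); on a piecewise-linear x-t graph the path length is Σ|Δx|.
0–1 s: |Δx| = |-2 − -7| = 5 m
1–3 s: |Δx| = |6 − -2| = 8 m
3–5 s: |Δx| = |8 − 6| = 2 m
5–9 s: |Δx| = |-10 − 8| = 18 m
Total path = 33 m; average speed = 33/9 = 11/3 m/s.

11/3 m/s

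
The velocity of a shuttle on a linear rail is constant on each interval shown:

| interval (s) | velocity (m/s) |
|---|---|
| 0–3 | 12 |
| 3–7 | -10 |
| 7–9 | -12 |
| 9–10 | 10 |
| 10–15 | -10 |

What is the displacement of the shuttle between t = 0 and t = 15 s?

Displacement is the signed area under the v-t curve.
0–3 s: 12 × 3 = 36 m
3–7 s: -10 × 4 = -40 m
7–9 s: -12 × 2 = -24 m
9–10 s: 10 × 1 = 10 m
10–15 s: -10 × 5 = -50 m
Net displacement = -68 m

-68 m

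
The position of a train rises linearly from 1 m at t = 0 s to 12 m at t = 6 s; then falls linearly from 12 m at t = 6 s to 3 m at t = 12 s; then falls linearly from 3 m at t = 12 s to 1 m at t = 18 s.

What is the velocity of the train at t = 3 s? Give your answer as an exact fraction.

Velocity is the slope of the x-t graph on 0–6 s: (12 − 1)/(6 − 0) = 11/6 m/s.

11/6 m/s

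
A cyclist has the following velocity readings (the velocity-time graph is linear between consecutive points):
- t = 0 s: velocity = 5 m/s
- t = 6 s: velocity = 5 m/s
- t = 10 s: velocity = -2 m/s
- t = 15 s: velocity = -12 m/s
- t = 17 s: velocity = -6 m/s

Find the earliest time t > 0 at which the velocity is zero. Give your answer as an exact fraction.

t = 62/7 s

v changes sign on 6–10 s (from 5 to -2); the graph is linear there, so v = 0 at t = 6 + (-5)·(10 − 6)/(-2 − 5) = 62/7 s.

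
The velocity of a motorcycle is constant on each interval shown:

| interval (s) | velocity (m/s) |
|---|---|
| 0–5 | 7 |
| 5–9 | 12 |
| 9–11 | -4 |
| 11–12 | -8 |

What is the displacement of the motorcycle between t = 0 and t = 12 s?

67 m

Displacement is the signed area under the v-t curve.
0–5 s: 7 × 5 = 35 m
5–9 s: 12 × 4 = 48 m
9–11 s: -4 × 2 = -8 m
11–12 s: -8 × 1 = -8 m
Net displacement = 67 m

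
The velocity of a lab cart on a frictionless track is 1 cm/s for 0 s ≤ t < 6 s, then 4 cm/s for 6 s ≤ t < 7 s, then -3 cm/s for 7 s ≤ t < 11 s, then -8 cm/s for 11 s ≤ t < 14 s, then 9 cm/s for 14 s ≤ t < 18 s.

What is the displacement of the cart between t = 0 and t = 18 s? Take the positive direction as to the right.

10 cm

Displacement is the signed area under the v-t curve.
0–6 s: 1 × 6 = 6 cm
6–7 s: 4 × 1 = 4 cm
7–11 s: -3 × 4 = -12 cm
11–14 s: -8 × 3 = -24 cm
14–18 s: 9 × 4 = 36 cm
Net displacement = 10 cm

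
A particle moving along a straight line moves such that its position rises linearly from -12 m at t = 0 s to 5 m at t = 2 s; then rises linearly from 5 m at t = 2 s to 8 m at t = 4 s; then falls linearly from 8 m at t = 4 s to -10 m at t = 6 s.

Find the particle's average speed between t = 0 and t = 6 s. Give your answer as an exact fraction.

Average speed = (total path length)/(elapsed time); on a piecewise-linear x-t graph the path length is Σ|Δx|.
0–2 s: |Δx| = |5 − -12| = 17 m
2–4 s: |Δx| = |8 − 5| = 3 m
4–6 s: |Δx| = |-10 − 8| = 18 m
Total path = 38 m; average speed = 38/6 = 19/3 m/s.

19/3 m/s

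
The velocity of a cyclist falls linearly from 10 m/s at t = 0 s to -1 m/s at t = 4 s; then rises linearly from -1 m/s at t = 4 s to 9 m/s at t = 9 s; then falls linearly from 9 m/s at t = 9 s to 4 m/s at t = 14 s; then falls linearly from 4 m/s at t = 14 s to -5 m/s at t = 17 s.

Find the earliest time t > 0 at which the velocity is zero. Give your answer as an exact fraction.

t = 40/11 s

v changes sign on 0–4 s (from 10 to -1); the graph is linear there, so v = 0 at t = 0 + (-10)·(4 − 0)/(-1 − 10) = 40/11 s.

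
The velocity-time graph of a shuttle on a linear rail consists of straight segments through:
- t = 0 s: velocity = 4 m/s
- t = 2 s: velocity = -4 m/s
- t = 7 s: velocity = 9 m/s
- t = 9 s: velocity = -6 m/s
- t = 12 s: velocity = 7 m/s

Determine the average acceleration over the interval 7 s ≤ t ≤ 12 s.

Average acceleration = Δv/Δt = (7 − 9)/(12 − 7) = -0.4 m/s².

-0.4 m/s²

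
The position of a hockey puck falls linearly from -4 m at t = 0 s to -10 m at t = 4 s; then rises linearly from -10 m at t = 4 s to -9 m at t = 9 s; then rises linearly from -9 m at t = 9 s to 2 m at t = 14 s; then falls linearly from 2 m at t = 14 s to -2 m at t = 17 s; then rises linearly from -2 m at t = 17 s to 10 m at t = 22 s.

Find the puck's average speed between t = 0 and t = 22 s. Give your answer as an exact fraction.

Average speed = (total path length)/(elapsed time); on a piecewise-linear x-t graph the path length is Σ|Δx|.
0–4 s: |Δx| = |-10 − -4| = 6 m
4–9 s: |Δx| = |-9 − -10| = 1 m
9–14 s: |Δx| = |2 − -9| = 11 m
14–17 s: |Δx| = |-2 − 2| = 4 m
17–22 s: |Δx| = |10 − -2| = 12 m
Total path = 34 m; average speed = 34/22 = 17/11 m/s.

17/11 m/s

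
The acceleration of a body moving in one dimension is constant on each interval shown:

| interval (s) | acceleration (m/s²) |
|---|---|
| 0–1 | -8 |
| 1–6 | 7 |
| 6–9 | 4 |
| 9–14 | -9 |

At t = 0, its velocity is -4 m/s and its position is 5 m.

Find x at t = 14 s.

On each constant-a segment, Δv = aΔt and Δx = v₀Δt + ½aΔt²; chain segment to segment.
0–1 s: v starts -4 m/s; Δx = -4·1 + ½·-8·1² = -8 m; v ends -12 m/s.
1–6 s: v starts -12 m/s; Δx = -12·5 + ½·7·5² = 27.5 m; v ends 23 m/s.
6–9 s: v starts 23 m/s; Δx = 23·3 + ½·4·3² = 87 m; v ends 35 m/s.
9–14 s: v starts 35 m/s; Δx = 35·5 + ½·-9·5² = 62.5 m; v ends -10 m/s.
x(14) = 5 + Σ Δx = 174 m.

174 m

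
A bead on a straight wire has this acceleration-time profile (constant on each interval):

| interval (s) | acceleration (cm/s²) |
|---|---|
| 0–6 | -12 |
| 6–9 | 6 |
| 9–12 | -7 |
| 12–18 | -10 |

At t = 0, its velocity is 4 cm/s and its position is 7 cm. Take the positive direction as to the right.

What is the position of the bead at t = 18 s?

On each constant-a segment, Δv = aΔt and Δx = v₀Δt + ½aΔt²; chain segment to segment.
0–6 s: v starts 4 cm/s; Δx = 4·6 + ½·-12·6² = -192 cm; v ends -68 cm/s.
6–9 s: v starts -68 cm/s; Δx = -68·3 + ½·6·3² = -177 cm; v ends -50 cm/s.
9–12 s: v starts -50 cm/s; Δx = -50·3 + ½·-7·3² = -181.5 cm; v ends -71 cm/s.
12–18 s: v starts -71 cm/s; Δx = -71·6 + ½·-10·6² = -606 cm; v ends -131 cm/s.
x(18) = 7 + Σ Δx = -1149.5 cm.

-1149.5 cm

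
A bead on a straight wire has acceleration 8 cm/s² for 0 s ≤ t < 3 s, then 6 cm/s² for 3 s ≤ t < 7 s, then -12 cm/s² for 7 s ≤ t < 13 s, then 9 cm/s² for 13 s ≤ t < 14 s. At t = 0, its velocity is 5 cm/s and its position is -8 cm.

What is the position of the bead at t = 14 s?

294.5 cm

On each constant-a segment, Δv = aΔt and Δx = v₀Δt + ½aΔt²; chain segment to segment.
0–3 s: v starts 5 cm/s; Δx = 5·3 + ½·8·3² = 51 cm; v ends 29 cm/s.
3–7 s: v starts 29 cm/s; Δx = 29·4 + ½·6·4² = 164 cm; v ends 53 cm/s.
7–13 s: v starts 53 cm/s; Δx = 53·6 + ½·-12·6² = 102 cm; v ends -19 cm/s.
13–14 s: v starts -19 cm/s; Δx = -19·1 + ½·9·1² = -14.5 cm; v ends -10 cm/s.
x(14) = -8 + Σ Δx = 294.5 cm.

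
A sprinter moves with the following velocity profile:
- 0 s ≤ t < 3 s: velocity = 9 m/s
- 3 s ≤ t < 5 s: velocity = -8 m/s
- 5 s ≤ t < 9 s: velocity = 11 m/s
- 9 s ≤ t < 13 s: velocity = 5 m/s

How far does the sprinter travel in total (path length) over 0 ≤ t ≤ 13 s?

Distance (not displacement) is the total path length: add the absolute areas under v-t.
0–3 s: |9| × 3 = 27 m
3–5 s: |-8| × 2 = 16 m
5–9 s: |11| × 4 = 44 m
9–13 s: |5| × 4 = 20 m
Total distance = 107 m

107 m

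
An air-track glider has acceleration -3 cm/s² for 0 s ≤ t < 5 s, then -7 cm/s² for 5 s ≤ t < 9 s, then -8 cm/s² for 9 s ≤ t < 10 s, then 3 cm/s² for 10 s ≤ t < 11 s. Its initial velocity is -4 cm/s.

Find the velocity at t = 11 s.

Δv equals the area under the a-t graph; then v = v₀ + Δv.
0–5 s: -3 × 5 = -15 cm/s
5–9 s: -7 × 4 = -28 cm/s
9–10 s: -8 × 1 = -8 cm/s
10–11 s: 3 × 1 = 3 cm/s
Δv = -48 cm/s, so v(11) = -4 + (-48) = -52 cm/s.

-52 cm/s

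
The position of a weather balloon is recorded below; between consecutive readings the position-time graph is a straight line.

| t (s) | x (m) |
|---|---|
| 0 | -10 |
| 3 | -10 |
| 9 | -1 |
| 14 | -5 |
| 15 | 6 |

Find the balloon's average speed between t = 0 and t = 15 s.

Average speed = (total path length)/(elapsed time); on a piecewise-linear x-t graph the path length is Σ|Δx|.
0–3 s: |Δx| = |-10 − -10| = 0 m
3–9 s: |Δx| = |-1 − -10| = 9 m
9–14 s: |Δx| = |-5 − -1| = 4 m
14–15 s: |Δx| = |6 − -5| = 11 m
Total path = 24 m; average speed = 24/15 = 1.6 m/s.

1.6 m/s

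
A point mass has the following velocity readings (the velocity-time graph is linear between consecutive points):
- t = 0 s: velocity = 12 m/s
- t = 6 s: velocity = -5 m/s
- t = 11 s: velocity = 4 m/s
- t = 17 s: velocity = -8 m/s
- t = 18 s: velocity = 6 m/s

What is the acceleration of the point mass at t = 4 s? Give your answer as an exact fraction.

-17/6 m/s²

Acceleration is the slope of the v-t graph on 0–6 s: (-5 − 12)/(6 − 0) = -17/6 m/s².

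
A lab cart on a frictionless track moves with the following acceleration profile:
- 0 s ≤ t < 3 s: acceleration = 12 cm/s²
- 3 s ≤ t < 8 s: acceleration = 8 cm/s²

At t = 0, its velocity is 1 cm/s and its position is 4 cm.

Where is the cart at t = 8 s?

346 cm

On each constant-a segment, Δv = aΔt and Δx = v₀Δt + ½aΔt²; chain segment to segment.
0–3 s: v starts 1 cm/s; Δx = 1·3 + ½·12·3² = 57 cm; v ends 37 cm/s.
3–8 s: v starts 37 cm/s; Δx = 37·5 + ½·8·5² = 285 cm; v ends 77 cm/s.
x(8) = 4 + Σ Δx = 346 cm.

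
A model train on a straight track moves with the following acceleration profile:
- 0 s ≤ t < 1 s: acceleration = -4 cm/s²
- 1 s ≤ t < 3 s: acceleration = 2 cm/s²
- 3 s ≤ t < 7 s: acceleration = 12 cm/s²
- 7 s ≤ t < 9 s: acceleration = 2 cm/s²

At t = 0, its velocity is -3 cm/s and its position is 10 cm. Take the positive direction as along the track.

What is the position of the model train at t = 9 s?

On each constant-a segment, Δv = aΔt and Δx = v₀Δt + ½aΔt²; chain segment to segment.
0–1 s: v starts -3 cm/s; Δx = -3·1 + ½·-4·1² = -5 cm; v ends -7 cm/s.
1–3 s: v starts -7 cm/s; Δx = -7·2 + ½·2·2² = -10 cm; v ends -3 cm/s.
3–7 s: v starts -3 cm/s; Δx = -3·4 + ½·12·4² = 84 cm; v ends 45 cm/s.
7–9 s: v starts 45 cm/s; Δx = 45·2 + ½·2·2² = 94 cm; v ends 49 cm/s.
x(9) = 10 + Σ Δx = 173 cm.

173 cm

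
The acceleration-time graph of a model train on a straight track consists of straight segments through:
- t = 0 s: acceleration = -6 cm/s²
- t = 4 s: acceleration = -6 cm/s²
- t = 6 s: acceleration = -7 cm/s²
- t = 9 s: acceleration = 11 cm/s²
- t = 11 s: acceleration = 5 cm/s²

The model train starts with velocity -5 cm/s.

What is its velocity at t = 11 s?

-20 cm/s

Δv equals the area under the a-t graph; then v = v₀ + Δv.
0–4 s: -6 × 4 = -24 cm/s
4–6 s: ½(-6 + -7)(2) = -13 cm/s
6–9 s: ½(-7 + 11)(3) = 6 cm/s
9–11 s: ½(11 + 5)(2) = 16 cm/s
Δv = -15 cm/s, so v(11) = -5 + (-15) = -20 cm/s.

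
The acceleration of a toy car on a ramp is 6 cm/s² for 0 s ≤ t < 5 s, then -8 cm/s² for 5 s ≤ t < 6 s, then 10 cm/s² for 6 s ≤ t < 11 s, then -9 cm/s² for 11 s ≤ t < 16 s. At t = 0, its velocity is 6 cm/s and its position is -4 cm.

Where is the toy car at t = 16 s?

675.5 cm

On each constant-a segment, Δv = aΔt and Δx = v₀Δt + ½aΔt²; chain segment to segment.
0–5 s: v starts 6 cm/s; Δx = 6·5 + ½·6·5² = 105 cm; v ends 36 cm/s.
5–6 s: v starts 36 cm/s; Δx = 36·1 + ½·-8·1² = 32 cm; v ends 28 cm/s.
6–11 s: v starts 28 cm/s; Δx = 28·5 + ½·10·5² = 265 cm; v ends 78 cm/s.
11–16 s: v starts 78 cm/s; Δx = 78·5 + ½·-9·5² = 277.5 cm; v ends 33 cm/s.
x(16) = -4 + Σ Δx = 675.5 cm.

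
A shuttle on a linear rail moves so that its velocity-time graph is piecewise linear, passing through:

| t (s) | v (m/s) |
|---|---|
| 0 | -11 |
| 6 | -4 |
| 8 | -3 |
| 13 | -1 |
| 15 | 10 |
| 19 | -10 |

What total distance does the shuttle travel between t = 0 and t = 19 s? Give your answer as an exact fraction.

Total distance travelled is ∫|v| dt — sum the magnitudes of each area piece.
0–6 s: |½(-11 + -4)(6)| = 45 m
6–8 s: |½(-4 + -3)(2)| = 7 m
8–13 s: |½(-3 + -1)(5)| = 10 m
13–15 s: v = 0 at t = 145/11 s; triangle areas 1/11 + 100/11 = 101/11 m
15–19 s: v = 0 at t = 17 s; triangle areas 10 + 10 = 20 m
Total distance = 1003/11 m

1003/11 m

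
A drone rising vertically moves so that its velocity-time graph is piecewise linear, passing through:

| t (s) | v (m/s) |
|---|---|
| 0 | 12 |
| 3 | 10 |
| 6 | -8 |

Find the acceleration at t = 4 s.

-6 m/s²

Acceleration is the slope of the v-t graph on 3–6 s: (-8 − 10)/(6 − 3) = -6 m/s².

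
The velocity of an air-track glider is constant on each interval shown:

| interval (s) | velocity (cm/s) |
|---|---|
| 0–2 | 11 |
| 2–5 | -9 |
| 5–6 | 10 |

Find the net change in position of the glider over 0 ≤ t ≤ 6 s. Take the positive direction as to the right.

Displacement is the signed area under the v-t curve.
0–2 s: 11 × 2 = 22 cm
2–5 s: -9 × 3 = -27 cm
5–6 s: 10 × 1 = 10 cm
Net displacement = 5 cm

5 cm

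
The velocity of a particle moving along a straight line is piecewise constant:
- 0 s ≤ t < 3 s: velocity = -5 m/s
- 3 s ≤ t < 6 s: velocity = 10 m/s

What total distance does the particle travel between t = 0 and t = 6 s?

45 m

Total distance travelled is ∫|v| dt — sum the magnitudes of each area piece.
0–3 s: |-5| × 3 = 15 m
3–6 s: |10| × 3 = 30 m
Total distance = 45 m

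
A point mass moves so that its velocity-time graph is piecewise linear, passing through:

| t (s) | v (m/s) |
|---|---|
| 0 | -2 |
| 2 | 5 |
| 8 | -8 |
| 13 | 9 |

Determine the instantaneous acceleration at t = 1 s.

3.5 m/s²

Acceleration is the slope of the v-t graph on 0–2 s: (5 − -2)/(2 − 0) = 3.5 m/s².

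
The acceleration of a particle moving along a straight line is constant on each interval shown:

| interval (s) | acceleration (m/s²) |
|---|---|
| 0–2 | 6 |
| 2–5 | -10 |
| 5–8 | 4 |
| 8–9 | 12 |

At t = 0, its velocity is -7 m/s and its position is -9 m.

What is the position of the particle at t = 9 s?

-105 m

On each constant-a segment, Δv = aΔt and Δx = v₀Δt + ½aΔt²; chain segment to segment.
0–2 s: v starts -7 m/s; Δx = -7·2 + ½·6·2² = -2 m; v ends 5 m/s.
2–5 s: v starts 5 m/s; Δx = 5·3 + ½·-10·3² = -30 m; v ends -25 m/s.
5–8 s: v starts -25 m/s; Δx = -25·3 + ½·4·3² = -57 m; v ends -13 m/s.
8–9 s: v starts -13 m/s; Δx = -13·1 + ½·12·1² = -7 m; v ends -1 m/s.
x(9) = -9 + Σ Δx = -105 m.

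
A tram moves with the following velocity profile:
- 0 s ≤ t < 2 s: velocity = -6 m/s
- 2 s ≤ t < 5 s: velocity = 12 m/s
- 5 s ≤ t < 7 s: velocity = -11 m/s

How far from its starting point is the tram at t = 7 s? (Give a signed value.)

2 m

Net displacement equals the area under the velocity-time graph (areas below the axis count negative).
0–2 s: -6 × 2 = -12 m
2–5 s: 12 × 3 = 36 m
5–7 s: -11 × 2 = -22 m
Net displacement = 2 m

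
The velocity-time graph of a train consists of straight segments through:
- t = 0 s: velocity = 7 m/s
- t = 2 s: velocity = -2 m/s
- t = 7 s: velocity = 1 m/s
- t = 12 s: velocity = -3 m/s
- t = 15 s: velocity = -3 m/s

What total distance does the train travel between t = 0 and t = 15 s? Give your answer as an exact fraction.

Distance (not displacement) is the total path length: add the absolute areas under v-t.
0–2 s: v = 0 at t = 14/9 s; triangle areas 49/9 + 4/9 = 53/9 m
2–7 s: v = 0 at t = 16/3 s; triangle areas 10/3 + 5/6 = 25/6 m
7–12 s: v = 0 at t = 8.25 s; triangle areas 0.625 + 5.625 = 6.25 m
12–15 s: |-3| × 3 = 9 m
Total distance = 911/36 m

911/36 m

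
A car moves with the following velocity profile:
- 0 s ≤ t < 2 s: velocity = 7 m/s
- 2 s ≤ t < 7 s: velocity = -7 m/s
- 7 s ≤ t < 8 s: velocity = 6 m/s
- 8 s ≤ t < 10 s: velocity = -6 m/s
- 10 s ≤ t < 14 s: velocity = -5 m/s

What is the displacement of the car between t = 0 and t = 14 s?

-47 m

Displacement is the signed area under the v-t curve.
0–2 s: 7 × 2 = 14 m
2–7 s: -7 × 5 = -35 m
7–8 s: 6 × 1 = 6 m
8–10 s: -6 × 2 = -12 m
10–14 s: -5 × 4 = -20 m
Net displacement = -47 m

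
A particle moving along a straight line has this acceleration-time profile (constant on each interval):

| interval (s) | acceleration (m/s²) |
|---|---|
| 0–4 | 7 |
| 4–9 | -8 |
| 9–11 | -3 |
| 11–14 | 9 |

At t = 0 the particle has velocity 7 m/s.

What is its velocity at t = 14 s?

Δv equals the area under the a-t graph; then v = v₀ + Δv.
0–4 s: 7 × 4 = 28 m/s
4–9 s: -8 × 5 = -40 m/s
9–11 s: -3 × 2 = -6 m/s
11–14 s: 9 × 3 = 27 m/s
Δv = 9 m/s, so v(14) = 7 + (9) = 16 m/s.

16 m/s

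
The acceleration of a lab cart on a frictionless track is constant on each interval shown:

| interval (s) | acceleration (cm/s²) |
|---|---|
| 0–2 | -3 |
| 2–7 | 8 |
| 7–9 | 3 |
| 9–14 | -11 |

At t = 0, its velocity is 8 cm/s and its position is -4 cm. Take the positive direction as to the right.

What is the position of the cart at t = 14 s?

308.5 cm

On each constant-a segment, Δv = aΔt and Δx = v₀Δt + ½aΔt²; chain segment to segment.
0–2 s: v starts 8 cm/s; Δx = 8·2 + ½·-3·2² = 10 cm; v ends 2 cm/s.
2–7 s: v starts 2 cm/s; Δx = 2·5 + ½·8·5² = 110 cm; v ends 42 cm/s.
7–9 s: v starts 42 cm/s; Δx = 42·2 + ½·3·2² = 90 cm; v ends 48 cm/s.
9–14 s: v starts 48 cm/s; Δx = 48·5 + ½·-11·5² = 102.5 cm; v ends -7 cm/s.
x(14) = -4 + Σ Δx = 308.5 cm.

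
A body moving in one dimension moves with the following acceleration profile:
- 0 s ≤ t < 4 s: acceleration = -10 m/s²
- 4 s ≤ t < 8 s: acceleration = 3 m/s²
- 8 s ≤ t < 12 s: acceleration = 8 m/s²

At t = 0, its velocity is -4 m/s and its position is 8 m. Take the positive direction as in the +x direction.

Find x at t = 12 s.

On each constant-a segment, Δv = aΔt and Δx = v₀Δt + ½aΔt²; chain segment to segment.
0–4 s: v starts -4 m/s; Δx = -4·4 + ½·-10·4² = -96 m; v ends -44 m/s.
4–8 s: v starts -44 m/s; Δx = -44·4 + ½·3·4² = -152 m; v ends -32 m/s.
8–12 s: v starts -32 m/s; Δx = -32·4 + ½·8·4² = -64 m; v ends 0 m/s.
x(12) = 8 + Σ Δx = -304 m.

-304 m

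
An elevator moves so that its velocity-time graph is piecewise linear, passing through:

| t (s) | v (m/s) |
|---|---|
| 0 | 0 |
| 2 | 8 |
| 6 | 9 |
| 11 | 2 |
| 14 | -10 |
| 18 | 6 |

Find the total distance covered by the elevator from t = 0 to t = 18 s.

99.5 m

Total distance travelled is ∫|v| dt — sum the magnitudes of each area piece.
0–2 s: |½(0 + 8)(2)| = 8 m
2–6 s: |½(8 + 9)(4)| = 34 m
6–11 s: |½(9 + 2)(5)| = 27.5 m
11–14 s: v = 0 at t = 11.5 s; triangle areas 0.5 + 12.5 = 13 m
14–18 s: v = 0 at t = 16.5 s; triangle areas 12.5 + 4.5 = 17 m
Total distance = 99.5 m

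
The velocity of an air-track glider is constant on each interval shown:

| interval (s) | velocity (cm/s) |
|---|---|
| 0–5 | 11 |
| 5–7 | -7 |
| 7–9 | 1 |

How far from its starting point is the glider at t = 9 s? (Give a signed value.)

43 cm

Displacement is the signed area under the v-t curve.
0–5 s: 11 × 5 = 55 cm
5–7 s: -7 × 2 = -14 cm
7–9 s: 1 × 2 = 2 cm
Net displacement = 43 cm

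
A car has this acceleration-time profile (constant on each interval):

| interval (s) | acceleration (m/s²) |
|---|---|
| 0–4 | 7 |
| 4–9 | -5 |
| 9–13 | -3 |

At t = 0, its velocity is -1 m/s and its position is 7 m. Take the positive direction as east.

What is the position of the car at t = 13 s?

On each constant-a segment, Δv = aΔt and Δx = v₀Δt + ½aΔt²; chain segment to segment.
0–4 s: v starts -1 m/s; Δx = -1·4 + ½·7·4² = 52 m; v ends 27 m/s.
4–9 s: v starts 27 m/s; Δx = 27·5 + ½·-5·5² = 72.5 m; v ends 2 m/s.
9–13 s: v starts 2 m/s; Δx = 2·4 + ½·-3·4² = -16 m; v ends -10 m/s.
x(13) = 7 + Σ Δx = 115.5 m.

115.5 m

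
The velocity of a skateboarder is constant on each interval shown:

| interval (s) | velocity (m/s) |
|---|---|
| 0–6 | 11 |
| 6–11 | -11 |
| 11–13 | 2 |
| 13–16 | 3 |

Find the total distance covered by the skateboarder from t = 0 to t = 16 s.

Distance (not displacement) is the total path length: add the absolute areas under v-t.
0–6 s: |11| × 6 = 66 m
6–11 s: |-11| × 5 = 55 m
11–13 s: |2| × 2 = 4 m
13–16 s: |3| × 3 = 9 m
Total distance = 134 m

134 m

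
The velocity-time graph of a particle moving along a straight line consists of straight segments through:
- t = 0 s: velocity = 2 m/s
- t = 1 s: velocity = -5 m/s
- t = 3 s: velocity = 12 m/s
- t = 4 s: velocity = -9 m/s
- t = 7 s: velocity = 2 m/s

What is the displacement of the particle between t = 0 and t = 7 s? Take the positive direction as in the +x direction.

Displacement is the signed area under the v-t curve.
0–1 s: ½(2 + -5)(1) = -1.5 m
1–3 s: ½(-5 + 12)(2) = 7 m
3–4 s: ½(12 + -9)(1) = 1.5 m
4–7 s: ½(-9 + 2)(3) = -10.5 m
Net displacement = -3.5 m

-3.5 m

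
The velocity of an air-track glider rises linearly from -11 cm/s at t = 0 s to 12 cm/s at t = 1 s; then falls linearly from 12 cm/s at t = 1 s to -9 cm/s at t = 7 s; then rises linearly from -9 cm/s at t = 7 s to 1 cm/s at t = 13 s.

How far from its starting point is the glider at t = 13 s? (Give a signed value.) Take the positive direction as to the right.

Net displacement equals the area under the velocity-time graph (areas below the axis count negative).
0–1 s: ½(-11 + 12)(1) = 0.5 cm
1–7 s: ½(12 + -9)(6) = 9 cm
7–13 s: ½(-9 + 1)(6) = -24 cm
Net displacement = -14.5 cm

-14.5 cm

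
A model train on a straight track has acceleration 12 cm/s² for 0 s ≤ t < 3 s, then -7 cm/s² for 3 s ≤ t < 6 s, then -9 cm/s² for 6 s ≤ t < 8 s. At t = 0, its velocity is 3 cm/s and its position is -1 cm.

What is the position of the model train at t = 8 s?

165.5 cm

On each constant-a segment, Δv = aΔt and Δx = v₀Δt + ½aΔt²; chain segment to segment.
0–3 s: v starts 3 cm/s; Δx = 3·3 + ½·12·3² = 63 cm; v ends 39 cm/s.
3–6 s: v starts 39 cm/s; Δx = 39·3 + ½·-7·3² = 85.5 cm; v ends 18 cm/s.
6–8 s: v starts 18 cm/s; Δx = 18·2 + ½·-9·2² = 18 cm; v ends 0 cm/s.
x(8) = -1 + Σ Δx = 165.5 cm.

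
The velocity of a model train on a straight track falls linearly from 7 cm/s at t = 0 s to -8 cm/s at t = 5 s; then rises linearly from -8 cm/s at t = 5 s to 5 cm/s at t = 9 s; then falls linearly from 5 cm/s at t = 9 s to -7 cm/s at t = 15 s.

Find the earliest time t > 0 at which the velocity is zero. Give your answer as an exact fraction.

t = 7/3 s

v changes sign on 0–5 s (from 7 to -8); the graph is linear there, so v = 0 at t = 0 + (-7)·(5 − 0)/(-8 − 7) = 7/3 s.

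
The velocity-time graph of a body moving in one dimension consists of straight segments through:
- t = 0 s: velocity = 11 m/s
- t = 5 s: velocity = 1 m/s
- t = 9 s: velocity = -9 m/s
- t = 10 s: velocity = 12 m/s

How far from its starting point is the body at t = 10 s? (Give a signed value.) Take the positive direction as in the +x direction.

15.5 m

Net displacement equals the area under the velocity-time graph (areas below the axis count negative).
0–5 s: ½(11 + 1)(5) = 30 m
5–9 s: ½(1 + -9)(4) = -16 m
9–10 s: ½(-9 + 12)(1) = 1.5 m
Net displacement = 15.5 m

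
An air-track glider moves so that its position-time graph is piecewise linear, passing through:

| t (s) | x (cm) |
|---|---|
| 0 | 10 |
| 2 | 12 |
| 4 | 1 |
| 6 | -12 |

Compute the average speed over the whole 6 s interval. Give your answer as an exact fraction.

13/3 cm/s

Average speed = (total path length)/(elapsed time); on a piecewise-linear x-t graph the path length is Σ|Δx|.
0–2 s: |Δx| = |12 − 10| = 2 cm
2–4 s: |Δx| = |1 − 12| = 11 cm
4–6 s: |Δx| = |-12 − 1| = 13 cm
Total path = 26 cm; average speed = 26/6 = 13/3 cm/s.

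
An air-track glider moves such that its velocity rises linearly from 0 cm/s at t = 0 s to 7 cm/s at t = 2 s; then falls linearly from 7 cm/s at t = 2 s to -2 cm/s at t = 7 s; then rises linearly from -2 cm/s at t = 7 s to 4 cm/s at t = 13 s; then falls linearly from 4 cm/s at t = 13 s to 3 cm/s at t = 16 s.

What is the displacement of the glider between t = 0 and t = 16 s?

36 cm

Net displacement equals the area under the velocity-time graph (areas below the axis count negative).
0–2 s: ½(0 + 7)(2) = 7 cm
2–7 s: ½(7 + -2)(5) = 12.5 cm
7–13 s: ½(-2 + 4)(6) = 6 cm
13–16 s: ½(4 + 3)(3) = 10.5 cm
Net displacement = 36 cm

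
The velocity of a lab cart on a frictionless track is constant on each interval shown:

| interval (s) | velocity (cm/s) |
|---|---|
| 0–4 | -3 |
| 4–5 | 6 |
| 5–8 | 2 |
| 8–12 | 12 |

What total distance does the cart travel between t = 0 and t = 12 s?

Distance (not displacement) is the total path length: add the absolute areas under v-t.
0–4 s: |-3| × 4 = 12 cm
4–5 s: |6| × 1 = 6 cm
5–8 s: |2| × 3 = 6 cm
8–12 s: |12| × 4 = 48 cm
Total distance = 72 cm

72 cm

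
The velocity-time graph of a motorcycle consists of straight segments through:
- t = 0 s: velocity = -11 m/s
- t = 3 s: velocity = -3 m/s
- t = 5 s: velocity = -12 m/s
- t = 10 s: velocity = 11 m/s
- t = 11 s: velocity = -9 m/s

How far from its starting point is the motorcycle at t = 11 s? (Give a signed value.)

Displacement is the signed area under the v-t curve.
0–3 s: ½(-11 + -3)(3) = -21 m
3–5 s: ½(-3 + -12)(2) = -15 m
5–10 s: ½(-12 + 11)(5) = -2.5 m
10–11 s: ½(11 + -9)(1) = 1 m
Net displacement = -37.5 m

-37.5 m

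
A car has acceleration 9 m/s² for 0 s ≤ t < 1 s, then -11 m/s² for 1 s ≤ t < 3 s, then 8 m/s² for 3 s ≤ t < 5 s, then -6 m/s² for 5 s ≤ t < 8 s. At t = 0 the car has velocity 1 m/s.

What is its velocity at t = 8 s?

Δv equals the area under the a-t graph; then v = v₀ + Δv.
0–1 s: 9 × 1 = 9 m/s
1–3 s: -11 × 2 = -22 m/s
3–5 s: 8 × 2 = 16 m/s
5–8 s: -6 × 3 = -18 m/s
Δv = -15 m/s, so v(8) = 1 + (-15) = -14 m/s.

-14 m/s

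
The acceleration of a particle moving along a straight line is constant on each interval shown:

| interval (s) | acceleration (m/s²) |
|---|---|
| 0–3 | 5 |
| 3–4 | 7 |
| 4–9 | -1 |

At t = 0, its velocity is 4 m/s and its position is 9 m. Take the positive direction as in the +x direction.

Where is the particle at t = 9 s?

On each constant-a segment, Δv = aΔt and Δx = v₀Δt + ½aΔt²; chain segment to segment.
0–3 s: v starts 4 m/s; Δx = 4·3 + ½·5·3² = 34.5 m; v ends 19 m/s.
3–4 s: v starts 19 m/s; Δx = 19·1 + ½·7·1² = 22.5 m; v ends 26 m/s.
4–9 s: v starts 26 m/s; Δx = 26·5 + ½·-1·5² = 117.5 m; v ends 21 m/s.
x(9) = 9 + Σ Δx = 183.5 m.

183.5 m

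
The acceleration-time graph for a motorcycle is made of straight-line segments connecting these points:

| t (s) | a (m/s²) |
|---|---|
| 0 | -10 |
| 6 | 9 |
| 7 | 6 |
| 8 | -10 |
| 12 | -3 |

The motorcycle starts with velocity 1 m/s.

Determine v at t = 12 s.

Δv equals the area under the a-t graph; then v = v₀ + Δv.
0–6 s: ½(-10 + 9)(6) = -3 m/s
6–7 s: ½(9 + 6)(1) = 7.5 m/s
7–8 s: ½(6 + -10)(1) = -2 m/s
8–12 s: ½(-10 + -3)(4) = -26 m/s
Δv = -23.5 m/s, so v(12) = 1 + (-23.5) = -22.5 m/s.

-22.5 m/s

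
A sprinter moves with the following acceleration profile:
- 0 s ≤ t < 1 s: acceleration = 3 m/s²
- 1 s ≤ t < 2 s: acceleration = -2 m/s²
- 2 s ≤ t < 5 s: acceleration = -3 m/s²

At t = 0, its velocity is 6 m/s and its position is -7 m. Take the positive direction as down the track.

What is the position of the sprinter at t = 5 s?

On each constant-a segment, Δv = aΔt and Δx = v₀Δt + ½aΔt²; chain segment to segment.
0–1 s: v starts 6 m/s; Δx = 6·1 + ½·3·1² = 7.5 m; v ends 9 m/s.
1–2 s: v starts 9 m/s; Δx = 9·1 + ½·-2·1² = 8 m; v ends 7 m/s.
2–5 s: v starts 7 m/s; Δx = 7·3 + ½·-3·3² = 7.5 m; v ends -2 m/s.
x(5) = -7 + Σ Δx = 16 m.

16 m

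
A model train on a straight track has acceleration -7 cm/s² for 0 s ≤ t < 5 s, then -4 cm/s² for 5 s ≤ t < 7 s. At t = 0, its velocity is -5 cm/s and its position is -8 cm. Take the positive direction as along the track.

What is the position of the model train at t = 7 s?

On each constant-a segment, Δv = aΔt and Δx = v₀Δt + ½aΔt²; chain segment to segment.
0–5 s: v starts -5 cm/s; Δx = -5·5 + ½·-7·5² = -112.5 cm; v ends -40 cm/s.
5–7 s: v starts -40 cm/s; Δx = -40·2 + ½·-4·2² = -88 cm; v ends -48 cm/s.
x(7) = -8 + Σ Δx = -208.5 cm.

-208.5 cm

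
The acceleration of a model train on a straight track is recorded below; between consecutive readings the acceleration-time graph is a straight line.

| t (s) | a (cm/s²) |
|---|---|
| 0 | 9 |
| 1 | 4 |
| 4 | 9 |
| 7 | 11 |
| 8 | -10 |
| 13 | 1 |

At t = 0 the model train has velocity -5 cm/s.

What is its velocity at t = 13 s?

Δv equals the area under the a-t graph; then v = v₀ + Δv.
0–1 s: ½(9 + 4)(1) = 6.5 cm/s
1–4 s: ½(4 + 9)(3) = 19.5 cm/s
4–7 s: ½(9 + 11)(3) = 30 cm/s
7–8 s: ½(11 + -10)(1) = 0.5 cm/s
8–13 s: ½(-10 + 1)(5) = -22.5 cm/s
Δv = 34 cm/s, so v(13) = -5 + (34) = 29 cm/s.

29 cm/s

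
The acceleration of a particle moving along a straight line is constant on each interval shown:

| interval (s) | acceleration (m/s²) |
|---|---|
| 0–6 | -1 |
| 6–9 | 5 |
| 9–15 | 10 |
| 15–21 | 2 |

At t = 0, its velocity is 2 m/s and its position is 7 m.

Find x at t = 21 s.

719.5 m

On each constant-a segment, Δv = aΔt and Δx = v₀Δt + ½aΔt²; chain segment to segment.
0–6 s: v starts 2 m/s; Δx = 2·6 + ½·-1·6² = -6 m; v ends -4 m/s.
6–9 s: v starts -4 m/s; Δx = -4·3 + ½·5·3² = 10.5 m; v ends 11 m/s.
9–15 s: v starts 11 m/s; Δx = 11·6 + ½·10·6² = 246 m; v ends 71 m/s.
15–21 s: v starts 71 m/s; Δx = 71·6 + ½·2·6² = 462 m; v ends 83 m/s.
x(21) = 7 + Σ Δx = 719.5 m.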